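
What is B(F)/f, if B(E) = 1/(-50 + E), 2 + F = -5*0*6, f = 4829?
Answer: -1/251108 ≈ -3.9823e-6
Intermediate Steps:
F = -2 (F = -2 - 5*0*6 = -2 + 0*6 = -2 + 0 = -2)
B(F)/f = 1/(-50 - 2*4829) = (1/4829)/(-52) = -1/52*1/4829 = -1/251108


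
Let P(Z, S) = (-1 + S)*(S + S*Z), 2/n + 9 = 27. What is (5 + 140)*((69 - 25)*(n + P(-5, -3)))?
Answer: -2749780/9 ≈ -3.0553e+5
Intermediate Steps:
n = ⅑ (n = 2/(-9 + 27) = 2/18 = 2*(1/18) = ⅑ ≈ 0.11111)
(5 + 140)*((69 - 25)*(n + P(-5, -3))) = (5 + 140)*((69 - 25)*(⅑ - 3*(-1 - 3 - 1*(-5) - 3*(-5)))) = 145*(44*(⅑ - 3*(-1 - 3 + 5 + 15))) = 145*(44*(⅑ - 3*16)) = 145*(44*(⅑ - 48)) = 145*(44*(-431/9)) = 145*(-18964/9) = -2749780/9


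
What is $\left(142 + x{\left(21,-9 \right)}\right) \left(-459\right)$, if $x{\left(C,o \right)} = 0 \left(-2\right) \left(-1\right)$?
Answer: $-65178$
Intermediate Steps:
$x{\left(C,o \right)} = 0$ ($x{\left(C,o \right)} = 0 \left(-1\right) = 0$)
$\left(142 + x{\left(21,-9 \right)}\right) \left(-459\right) = \left(142 + 0\right) \left(-459\right) = 142 \left(-459\right) = -65178$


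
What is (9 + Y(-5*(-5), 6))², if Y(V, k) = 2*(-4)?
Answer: 1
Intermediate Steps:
Y(V, k) = -8
(9 + Y(-5*(-5), 6))² = (9 - 8)² = 1² = 1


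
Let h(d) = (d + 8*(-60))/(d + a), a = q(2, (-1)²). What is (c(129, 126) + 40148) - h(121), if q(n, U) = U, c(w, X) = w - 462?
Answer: 4857789/122 ≈ 39818.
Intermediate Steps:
c(w, X) = -462 + w
a = 1 (a = (-1)² = 1)
h(d) = (-480 + d)/(1 + d) (h(d) = (d + 8*(-60))/(d + 1) = (d - 480)/(1 + d) = (-480 + d)/(1 + d))
(c(129, 126) + 40148) - h(121) = ((-462 + 129) + 40148) - (-480 + 121)/(1 + 121) = (-333 + 40148) - (-359)/122 = 39815 - (-359)/122 = 39815 - 1*(-359/122) = 39815 + 359/122 = 4857789/122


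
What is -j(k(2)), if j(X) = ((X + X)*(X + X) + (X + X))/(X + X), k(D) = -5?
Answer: 9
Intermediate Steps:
j(X) = (2*X + 4*X²)/(2*X) (j(X) = ((2*X)*(2*X) + 2*X)/((2*X)) = (4*X² + 2*X)*(1/(2*X)) = (2*X + 4*X²)*(1/(2*X)) = (2*X + 4*X²)/(2*X))
-j(k(2)) = -(1 + 2*(-5)) = -(1 - 10) = -1*(-9) = 9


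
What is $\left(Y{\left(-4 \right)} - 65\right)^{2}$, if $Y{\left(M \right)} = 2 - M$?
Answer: $3481$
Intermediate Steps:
$\left(Y{\left(-4 \right)} - 65\right)^{2} = \left(\left(2 - -4\right) - 65\right)^{2} = \left(\left(2 + 4\right) - 65\right)^{2} = \left(6 - 65\right)^{2} = \left(-59\right)^{2} = 3481$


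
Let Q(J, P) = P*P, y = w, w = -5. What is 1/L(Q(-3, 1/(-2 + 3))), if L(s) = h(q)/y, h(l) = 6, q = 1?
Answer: -⅚ ≈ -0.83333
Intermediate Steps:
y = -5
Q(J, P) = P²
L(s) = -6/5 (L(s) = 6/(-5) = 6*(-⅕) = -6/5)
1/L(Q(-3, 1/(-2 + 3))) = 1/(-6/5) = -⅚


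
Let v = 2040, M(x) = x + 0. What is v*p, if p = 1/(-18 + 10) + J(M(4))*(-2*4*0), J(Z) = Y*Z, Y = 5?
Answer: -255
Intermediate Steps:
M(x) = x
J(Z) = 5*Z
p = -⅛ (p = 1/(-18 + 10) + (5*4)*(-2*4*0) = 1/(-8) + 20*(-8*0) = -⅛ + 20*0 = -⅛ + 0 = -⅛ ≈ -0.12500)
v*p = 2040*(-⅛) = -255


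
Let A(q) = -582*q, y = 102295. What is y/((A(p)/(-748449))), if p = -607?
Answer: -25520863485/117758 ≈ -2.1672e+5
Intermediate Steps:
y/((A(p)/(-748449))) = 102295/((-582*(-607)/(-748449))) = 102295/((353274*(-1/748449))) = 102295/(-117758/249483) = 102295*(-249483/117758) = -25520863485/117758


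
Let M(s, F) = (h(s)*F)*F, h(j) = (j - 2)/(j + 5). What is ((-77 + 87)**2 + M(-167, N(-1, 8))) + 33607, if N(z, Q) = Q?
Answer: 2735675/81 ≈ 33774.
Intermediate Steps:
h(j) = (-2 + j)/(5 + j)
M(s, F) = F**2*(-2 + s)/(5 + s) (M(s, F) = (((-2 + s)/(5 + s))*F)*F = (F*(-2 + s)/(5 + s))*F = F**2*(-2 + s)/(5 + s))
((-77 + 87)**2 + M(-167, N(-1, 8))) + 33607 = ((-77 + 87)**2 + 8**2*(-2 - 167)/(5 - 167)) + 33607 = (10**2 + 64*(-169)/(-162)) + 33607 = (100 + 64*(-1/162)*(-169)) + 33607 = (100 + 5408/81) + 33607 = 13508/81 + 33607 = 2735675/81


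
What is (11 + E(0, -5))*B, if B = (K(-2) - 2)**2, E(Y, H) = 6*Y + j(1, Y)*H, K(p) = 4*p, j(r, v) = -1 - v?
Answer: 1600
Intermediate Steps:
E(Y, H) = 6*Y + H*(-1 - Y) (E(Y, H) = 6*Y + (-1 - Y)*H = 6*Y + H*(-1 - Y))
B = 100 (B = (4*(-2) - 2)**2 = (-8 - 2)**2 = (-10)**2 = 100)
(11 + E(0, -5))*B = (11 + (6*0 - 1*(-5)*(1 + 0)))*100 = (11 + (0 - 1*(-5)*1))*100 = (11 + (0 + 5))*100 = (11 + 5)*100 = 16*100 = 1600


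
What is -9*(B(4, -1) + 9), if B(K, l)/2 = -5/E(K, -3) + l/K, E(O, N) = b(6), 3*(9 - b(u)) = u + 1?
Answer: -63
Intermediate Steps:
b(u) = 26/3 - u/3 (b(u) = 9 - (u + 1)/3 = 9 - (1 + u)/3 = 9 + (-1/3 - u/3) = 26/3 - u/3)
E(O, N) = 20/3 (E(O, N) = 26/3 - 1/3*6 = 26/3 - 2 = 20/3)
B(K, l) = -3/2 + 2*l/K (B(K, l) = 2*(-5/20/3 + l/K) = 2*(-5*3/20 + l/K) = 2*(-3/4 + l/K) = -3/2 + 2*l/K)
-9*(B(4, -1) + 9) = -9*((-3/2 + 2*(-1)/4) + 9) = -9*((-3/2 + 2*(-1)*(1/4)) + 9) = -9*((-3/2 - 1/2) + 9) = -9*(-2 + 9) = -9*7 = -63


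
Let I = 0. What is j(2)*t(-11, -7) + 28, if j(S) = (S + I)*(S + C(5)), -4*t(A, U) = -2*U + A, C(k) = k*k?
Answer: -25/2 ≈ -12.500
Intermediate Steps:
C(k) = k**2
t(A, U) = U/2 - A/4 (t(A, U) = -(-2*U + A)/4 = -(A - 2*U)/4 = U/2 - A/4)
j(S) = S*(25 + S) (j(S) = (S + 0)*(S + 5**2) = S*(S + 25) = S*(25 + S))
j(2)*t(-11, -7) + 28 = (2*(25 + 2))*((1/2)*(-7) - 1/4*(-11)) + 28 = (2*27)*(-7/2 + 11/4) + 28 = 54*(-3/4) + 28 = -81/2 + 28 = -25/2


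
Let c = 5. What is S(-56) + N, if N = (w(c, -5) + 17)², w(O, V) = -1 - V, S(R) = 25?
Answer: 466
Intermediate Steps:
N = 441 (N = ((-1 - 1*(-5)) + 17)² = ((-1 + 5) + 17)² = (4 + 17)² = 21² = 441)
S(-56) + N = 25 + 441 = 466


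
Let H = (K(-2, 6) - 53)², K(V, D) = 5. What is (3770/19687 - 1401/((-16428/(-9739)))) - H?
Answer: -337903107759/107806012 ≈ -3134.4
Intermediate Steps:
H = 2304 (H = (5 - 53)² = (-48)² = 2304)
(3770/19687 - 1401/((-16428/(-9739)))) - H = (3770/19687 - 1401/((-16428/(-9739)))) - 1*2304 = (3770*(1/19687) - 1401/((-16428*(-1/9739)))) - 2304 = (3770/19687 - 1401/16428/9739) - 2304 = (3770/19687 - 1401*9739/16428) - 2304 = (3770/19687 - 4548113/5476) - 2304 = -89518056111/107806012 - 2304 = -337903107759/107806012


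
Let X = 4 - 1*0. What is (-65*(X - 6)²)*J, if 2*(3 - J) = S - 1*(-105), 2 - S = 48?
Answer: 6890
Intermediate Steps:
S = -46 (S = 2 - 1*48 = 2 - 48 = -46)
J = -53/2 (J = 3 - (-46 - 1*(-105))/2 = 3 - (-46 + 105)/2 = 3 - ½*59 = 3 - 59/2 = -53/2 ≈ -26.500)
X = 4 (X = 4 + 0 = 4)
(-65*(X - 6)²)*J = -65*(4 - 6)²*(-53/2) = -65*(-2)²*(-53/2) = -65*4*(-53/2) = -260*(-53/2) = 6890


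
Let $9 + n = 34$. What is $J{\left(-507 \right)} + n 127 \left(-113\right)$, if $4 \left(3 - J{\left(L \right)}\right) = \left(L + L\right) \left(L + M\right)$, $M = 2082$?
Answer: $\frac{80981}{2} \approx 40491.0$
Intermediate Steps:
$n = 25$ ($n = -9 + 34 = 25$)
$J{\left(L \right)} = 3 - \frac{L \left(2082 + L\right)}{2}$ ($J{\left(L \right)} = 3 - \frac{\left(L + L\right) \left(L + 2082\right)}{4} = 3 - \frac{2 L \left(2082 + L\right)}{4} = 3 - \frac{L \left(2082 + L\right)}{2}$)
$J{\left(-507 \right)} + n 127 \left(-113\right) = \left(3 - -527787 - \frac{\left(-507\right)^{2}}{2}\right) + 25 \cdot 127 \left(-113\right) = \left(3 + 527787 - \frac{257049}{2}\right) + 3175 \left(-113\right) = \left(3 + 527787 - \frac{257049}{2}\right) - 358775 = \frac{798531}{2} - 358775 = \frac{80981}{2}$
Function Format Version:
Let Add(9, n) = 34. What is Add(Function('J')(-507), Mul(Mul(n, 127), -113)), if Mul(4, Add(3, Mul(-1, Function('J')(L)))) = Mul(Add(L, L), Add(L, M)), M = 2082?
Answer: Rational(80981, 2) ≈ 40491.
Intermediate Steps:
n = 25 (n = Add(-9, 34) = 25)
Function('J')(L) = Add(3, Mul(Rational(-1, 2), L, Add(2082, L))) (Function('J')(L) = Add(3, Mul(Rational(-1, 4), Mul(Add(L, L), Add(L, 2082)))) = Add(3, Mul(Rational(-1, 4), Mul(Mul(2, L), Add(2082, L)))) = Add(3, Mul(Rational(-1, 4), Mul(2, L, Add(2082, L)))) = Add(3, Mul(Rational(-1, 2), L, Add(2082, L))))
Add(Function('J')(-507), Mul(Mul(n, 127), -113)) = Add(Add(3, Mul(-1041, -507), Mul(Rational(-1, 2), Pow(-507, 2))), Mul(Mul(25, 127), -113)) = Add(Add(3, 527787, Mul(Rational(-1, 2), 257049)), Mul(3175, -113)) = Add(Add(3, 527787, Rational(-257049, 2)), -358775) = Add(Rational(798531, 2), -358775) = Rational(80981, 2)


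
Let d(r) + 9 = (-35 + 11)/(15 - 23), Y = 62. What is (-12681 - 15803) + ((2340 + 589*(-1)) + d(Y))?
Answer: -26739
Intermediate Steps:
d(r) = -6 (d(r) = -9 + (-35 + 11)/(15 - 23) = -9 - 24/(-8) = -9 - 24*(-1/8) = -9 + 3 = -6)
(-12681 - 15803) + ((2340 + 589*(-1)) + d(Y)) = (-12681 - 15803) + ((2340 + 589*(-1)) - 6) = -28484 + ((2340 - 589) - 6) = -28484 + (1751 - 6) = -28484 + 1745 = -26739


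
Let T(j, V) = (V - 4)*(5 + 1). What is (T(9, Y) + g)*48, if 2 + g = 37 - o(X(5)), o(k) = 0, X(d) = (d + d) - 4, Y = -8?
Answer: -1776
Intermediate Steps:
X(d) = -4 + 2*d (X(d) = 2*d - 4 = -4 + 2*d)
T(j, V) = -24 + 6*V (T(j, V) = (-4 + V)*6 = -24 + 6*V)
g = 35 (g = -2 + (37 - 1*0) = -2 + (37 + 0) = -2 + 37 = 35)
(T(9, Y) + g)*48 = ((-24 + 6*(-8)) + 35)*48 = ((-24 - 48) + 35)*48 = (-72 + 35)*48 = -37*48 = -1776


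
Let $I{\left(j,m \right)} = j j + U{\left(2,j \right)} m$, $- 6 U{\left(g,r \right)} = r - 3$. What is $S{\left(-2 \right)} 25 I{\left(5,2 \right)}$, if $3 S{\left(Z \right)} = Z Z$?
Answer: $\frac{7300}{9} \approx 811.11$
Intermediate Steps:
$S{\left(Z \right)} = \frac{Z^{2}}{3}$ ($S{\left(Z \right)} = \frac{Z Z}{3} = \frac{Z^{2}}{3}$)
$U{\left(g,r \right)} = \frac{1}{2} - \frac{r}{6}$ ($U{\left(g,r \right)} = - \frac{r - 3}{6} = - \frac{-3 + r}{6} = \frac{1}{2} - \frac{r}{6}$)
$I{\left(j,m \right)} = j^{2} + m \left(\frac{1}{2} - \frac{j}{6}\right)$ ($I{\left(j,m \right)} = j j + \left(\frac{1}{2} - \frac{j}{6}\right) m = j^{2} + m \left(\frac{1}{2} - \frac{j}{6}\right)$)
$S{\left(-2 \right)} 25 I{\left(5,2 \right)} = \frac{\left(-2\right)^{2}}{3} \cdot 25 \left(5^{2} - \frac{-3 + 5}{3}\right) = \frac{1}{3} \cdot 4 \cdot 25 \left(25 - \frac{1}{3} \cdot 2\right) = \frac{4}{3} \cdot 25 \left(25 - \frac{2}{3}\right) = \frac{100}{3} \cdot \frac{73}{3} = \frac{7300}{9}$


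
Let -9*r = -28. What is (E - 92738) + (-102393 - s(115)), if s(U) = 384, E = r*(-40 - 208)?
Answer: -1766579/9 ≈ -1.9629e+5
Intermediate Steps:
r = 28/9 (r = -1/9*(-28) = 28/9 ≈ 3.1111)
E = -6944/9 (E = 28*(-40 - 208)/9 = (28/9)*(-248) = -6944/9 ≈ -771.56)
(E - 92738) + (-102393 - s(115)) = (-6944/9 - 92738) + (-102393 - 1*384) = -841586/9 + (-102393 - 384) = -841586/9 - 102777 = -1766579/9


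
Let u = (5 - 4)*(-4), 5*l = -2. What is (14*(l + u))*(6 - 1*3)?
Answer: -924/5 ≈ -184.80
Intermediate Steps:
l = -⅖ (l = (⅕)*(-2) = -⅖ ≈ -0.40000)
u = -4 (u = 1*(-4) = -4)
(14*(l + u))*(6 - 1*3) = (14*(-⅖ - 4))*(6 - 1*3) = (14*(-22/5))*(6 - 3) = -308/5*3 = -924/5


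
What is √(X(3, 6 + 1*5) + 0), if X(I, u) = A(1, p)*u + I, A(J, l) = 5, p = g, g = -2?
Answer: √58 ≈ 7.6158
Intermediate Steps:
p = -2
X(I, u) = I + 5*u (X(I, u) = 5*u + I = I + 5*u)
√(X(3, 6 + 1*5) + 0) = √((3 + 5*(6 + 1*5)) + 0) = √((3 + 5*(6 + 5)) + 0) = √((3 + 5*11) + 0) = √((3 + 55) + 0) = √(58 + 0) = √58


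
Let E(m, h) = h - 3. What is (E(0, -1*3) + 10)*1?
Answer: 4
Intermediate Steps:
E(m, h) = -3 + h
(E(0, -1*3) + 10)*1 = ((-3 - 1*3) + 10)*1 = ((-3 - 3) + 10)*1 = (-6 + 10)*1 = 4*1 = 4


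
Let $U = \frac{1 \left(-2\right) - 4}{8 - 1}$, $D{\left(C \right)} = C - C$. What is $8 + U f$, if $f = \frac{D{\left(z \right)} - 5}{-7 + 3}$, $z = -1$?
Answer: $\frac{97}{14} \approx 6.9286$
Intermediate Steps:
$D{\left(C \right)} = 0$
$U = - \frac{6}{7}$ ($U = \frac{-2 - 4}{7} = \left(-6\right) \frac{1}{7} = - \frac{6}{7} \approx -0.85714$)
$f = \frac{5}{4}$ ($f = \frac{0 - 5}{-7 + 3} = - \frac{5}{-4} = \left(-5\right) \left(- \frac{1}{4}\right) = \frac{5}{4} \approx 1.25$)
$8 + U f = 8 - \frac{15}{14} = \frac{97}{14}$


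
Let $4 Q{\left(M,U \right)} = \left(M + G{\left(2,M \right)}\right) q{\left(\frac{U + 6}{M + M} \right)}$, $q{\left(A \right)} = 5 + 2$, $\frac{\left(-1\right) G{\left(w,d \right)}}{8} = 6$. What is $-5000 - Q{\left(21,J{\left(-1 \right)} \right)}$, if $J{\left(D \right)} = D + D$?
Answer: $- \frac{19811}{4} \approx -4952.8$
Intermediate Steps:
$G{\left(w,d \right)} = -48$ ($G{\left(w,d \right)} = \left(-8\right) 6 = -48$)
$J{\left(D \right)} = 2 D$
$q{\left(A \right)} = 7$
$Q{\left(M,U \right)} = -84 + \frac{7 M}{4}$ ($Q{\left(M,U \right)} = \frac{\left(M - 48\right) 7}{4} = \frac{\left(-48 + M\right) 7}{4} = \frac{-336 + 7 M}{4} = -84 + \frac{7 M}{4}$)
$-5000 - Q{\left(21,J{\left(-1 \right)} \right)} = -5000 - \left(-84 + \frac{7}{4} \cdot 21\right) = -5000 - \left(-84 + \frac{147}{4}\right) = -5000 - - \frac{189}{4} = -5000 + \frac{189}{4} = - \frac{19811}{4}$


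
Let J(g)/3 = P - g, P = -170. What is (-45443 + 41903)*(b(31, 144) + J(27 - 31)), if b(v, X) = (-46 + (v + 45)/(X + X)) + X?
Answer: 8490395/6 ≈ 1.4151e+6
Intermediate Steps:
b(v, X) = -46 + X + (45 + v)/(2*X) (b(v, X) = (-46 + (45 + v)/((2*X))) + X = (-46 + (45 + v)*(1/(2*X))) + X = (-46 + (45 + v)/(2*X)) + X = -46 + X + (45 + v)/(2*X))
J(g) = -510 - 3*g (J(g) = 3*(-170 - g) = -510 - 3*g)
(-45443 + 41903)*(b(31, 144) + J(27 - 31)) = (-45443 + 41903)*((½)*(45 + 31 + 2*144*(-46 + 144))/144 + (-510 - 3*(27 - 31))) = -3540*((½)*(1/144)*(45 + 31 + 2*144*98) + (-510 - 3*(-4))) = -3540*((½)*(1/144)*(45 + 31 + 28224) + (-510 + 12)) = -3540*((½)*(1/144)*28300 - 498) = -3540*(7075/72 - 498) = -3540*(-28781/72) = 8490395/6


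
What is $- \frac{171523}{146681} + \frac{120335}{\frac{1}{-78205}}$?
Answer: $- \frac{1380385360619198}{146681} \approx -9.4108 \cdot 10^{9}$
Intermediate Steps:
$- \frac{171523}{146681} + \frac{120335}{\frac{1}{-78205}} = \left(-171523\right) \frac{1}{146681} + \frac{120335}{- \frac{1}{78205}} = - \frac{171523}{146681} + 120335 \left(-78205\right) = - \frac{171523}{146681} - 9410798675 = - \frac{1380385360619198}{146681}$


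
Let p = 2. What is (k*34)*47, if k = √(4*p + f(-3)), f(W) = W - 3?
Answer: 1598*√2 ≈ 2259.9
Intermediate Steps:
f(W) = -3 + W
k = √2 (k = √(4*2 + (-3 - 3)) = √(8 - 6) = √2 ≈ 1.4142)
(k*34)*47 = (√2*34)*47 = (34*√2)*47 = 1598*√2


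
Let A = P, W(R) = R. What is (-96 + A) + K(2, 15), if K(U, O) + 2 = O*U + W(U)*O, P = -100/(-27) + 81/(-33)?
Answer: -10915/297 ≈ -36.751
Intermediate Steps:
P = 371/297 (P = -100*(-1/27) + 81*(-1/33) = 100/27 - 27/11 = 371/297 ≈ 1.2492)
K(U, O) = -2 + 2*O*U (K(U, O) = -2 + (O*U + U*O) = -2 + (O*U + O*U) = -2 + 2*O*U)
A = 371/297 ≈ 1.2492
(-96 + A) + K(2, 15) = (-96 + 371/297) + (-2 + 2*15*2) = -28141/297 + (-2 + 60) = -28141/297 + 58 = -10915/297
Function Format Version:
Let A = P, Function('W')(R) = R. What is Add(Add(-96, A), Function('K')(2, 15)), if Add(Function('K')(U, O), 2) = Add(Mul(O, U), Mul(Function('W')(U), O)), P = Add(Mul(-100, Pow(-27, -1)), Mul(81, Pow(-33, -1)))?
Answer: Rational(-10915, 297) ≈ -36.751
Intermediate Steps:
P = Rational(371, 297) (P = Add(Mul(-100, Rational(-1, 27)), Mul(81, Rational(-1, 33))) = Add(Rational(100, 27), Rational(-27, 11)) = Rational(371, 297) ≈ 1.2492)
Function('K')(U, O) = Add(-2, Mul(2, O, U)) (Function('K')(U, O) = Add(-2, Add(Mul(O, U), Mul(U, O))) = Add(-2, Add(Mul(O, U), Mul(O, U))) = Add(-2, Mul(2, O, U)))
A = Rational(371, 297) ≈ 1.2492
Add(Add(-96, A), Function('K')(2, 15)) = Add(Add(-96, Rational(371, 297)), Add(-2, Mul(2, 15, 2))) = Add(Rational(-28141, 297), Add(-2, 60)) = Add(Rational(-28141, 297), 58) = Rational(-10915, 297)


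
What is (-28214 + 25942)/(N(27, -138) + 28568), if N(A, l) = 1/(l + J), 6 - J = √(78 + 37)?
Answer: -224693247872/2825279485773 + 2272*√115/14126397428865 ≈ -0.079530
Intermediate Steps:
J = 6 - √115 (J = 6 - √(78 + 37) = 6 - √115 ≈ -4.7238)
N(A, l) = 1/(6 + l - √115) (N(A, l) = 1/(l + (6 - √115)) = 1/(6 + l - √115))
(-28214 + 25942)/(N(27, -138) + 28568) = (-28214 + 25942)/(1/(6 - 138 - √115) + 28568) = -2272/(1/(-132 - √115) + 28568) = -2272/(28568 + 1/(-132 - √115))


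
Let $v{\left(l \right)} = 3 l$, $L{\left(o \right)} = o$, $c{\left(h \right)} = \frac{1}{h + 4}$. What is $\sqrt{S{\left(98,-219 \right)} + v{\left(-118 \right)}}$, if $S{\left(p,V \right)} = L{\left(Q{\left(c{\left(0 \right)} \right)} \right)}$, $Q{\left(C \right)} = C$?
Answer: $\frac{i \sqrt{1415}}{2} \approx 18.808 i$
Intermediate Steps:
$c{\left(h \right)} = \frac{1}{4 + h}$
$S{\left(p,V \right)} = \frac{1}{4}$ ($S{\left(p,V \right)} = \frac{1}{4 + 0} = \frac{1}{4}$)
$\sqrt{S{\left(98,-219 \right)} + v{\left(-118 \right)}} = \sqrt{\frac{1}{4} + 3 \left(-118\right)} = \sqrt{\frac{1}{4} - 354} = \sqrt{- \frac{1415}{4}} = \frac{i \sqrt{1415}}{2}$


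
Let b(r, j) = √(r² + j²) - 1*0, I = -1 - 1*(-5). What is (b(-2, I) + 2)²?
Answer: 24 + 8*√5 ≈ 41.889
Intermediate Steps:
I = 4 (I = -1 + 5 = 4)
b(r, j) = √(j² + r²) (b(r, j) = √(j² + r²) + 0 = √(j² + r²))
(b(-2, I) + 2)² = (√(4² + (-2)²) + 2)² = (√(16 + 4) + 2)² = (√20 + 2)² = (2*√5 + 2)² = (2 + 2*√5)²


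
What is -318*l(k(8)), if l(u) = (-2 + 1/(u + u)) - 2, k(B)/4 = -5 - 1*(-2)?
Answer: 5141/4 ≈ 1285.3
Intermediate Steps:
k(B) = -12 (k(B) = 4*(-5 - 1*(-2)) = 4*(-5 + 2) = 4*(-3) = -12)
l(u) = -4 + 1/(2*u) (l(u) = (-2 + 1/(2*u)) - 2 = -4 + 1/(2*u))
-318*l(k(8)) = -318*(-4 + (½)/(-12)) = -318*(-4 + (½)*(-1/12)) = -318*(-4 - 1/24) = -318*(-97/24) = 5141/4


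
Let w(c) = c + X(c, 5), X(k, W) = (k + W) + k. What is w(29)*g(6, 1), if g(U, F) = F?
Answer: 92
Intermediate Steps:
X(k, W) = W + 2*k (X(k, W) = (W + k) + k = W + 2*k)
w(c) = 5 + 3*c (w(c) = c + (5 + 2*c) = 5 + 3*c)
w(29)*g(6, 1) = (5 + 3*29)*1 = (5 + 87)*1 = 92*1 = 92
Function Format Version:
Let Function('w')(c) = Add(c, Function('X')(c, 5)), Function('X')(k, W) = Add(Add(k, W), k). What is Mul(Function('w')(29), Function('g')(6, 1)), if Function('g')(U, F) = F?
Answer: 92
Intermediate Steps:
Function('X')(k, W) = Add(W, Mul(2, k)) (Function('X')(k, W) = Add(Add(W, k), k) = Add(W, Mul(2, k)))
Function('w')(c) = Add(5, Mul(3, c)) (Function('w')(c) = Add(c, Add(5, Mul(2, c))) = Add(5, Mul(3, c)))
Mul(Function('w')(29), Function('g')(6, 1)) = Mul(Add(5, Mul(3, 29)), 1) = Mul(Add(5, 87), 1) = Mul(92, 1) = 92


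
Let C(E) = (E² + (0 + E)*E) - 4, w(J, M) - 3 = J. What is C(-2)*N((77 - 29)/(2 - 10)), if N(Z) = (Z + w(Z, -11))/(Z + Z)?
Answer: 3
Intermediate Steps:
w(J, M) = 3 + J
C(E) = -4 + 2*E² (C(E) = (E² + E*E) - 4 = (E² + E²) - 4 = 2*E² - 4 = -4 + 2*E²)
N(Z) = (3 + 2*Z)/(2*Z) (N(Z) = (Z + (3 + Z))/(Z + Z) = (3 + 2*Z)/((2*Z)) = (3 + 2*Z)*(1/(2*Z)) = (3 + 2*Z)/(2*Z))
C(-2)*N((77 - 29)/(2 - 10)) = (-4 + 2*(-2)²)*((3/2 + (77 - 29)/(2 - 10))/(((77 - 29)/(2 - 10)))) = (-4 + 2*4)*((3/2 + 48/(-8))/((48/(-8)))) = (-4 + 8)*((3/2 + 48*(-⅛))/((48*(-⅛)))) = 4*((3/2 - 6)/(-6)) = 4*(-⅙*(-9/2)) = 4*(¾) = 3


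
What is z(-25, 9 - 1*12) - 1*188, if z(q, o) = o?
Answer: -191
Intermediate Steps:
z(-25, 9 - 1*12) - 1*188 = (9 - 1*12) - 1*188 = (9 - 12) - 188 = -3 - 188 = -191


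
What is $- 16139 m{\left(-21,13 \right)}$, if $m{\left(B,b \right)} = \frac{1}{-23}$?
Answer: $\frac{16139}{23} \approx 701.7$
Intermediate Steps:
$m{\left(B,b \right)} = - \frac{1}{23}$
$- 16139 m{\left(-21,13 \right)} = \left(-16139\right) \left(- \frac{1}{23}\right) = \frac{16139}{23}$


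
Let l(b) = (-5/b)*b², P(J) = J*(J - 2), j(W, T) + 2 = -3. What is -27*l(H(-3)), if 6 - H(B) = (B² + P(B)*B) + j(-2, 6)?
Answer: 6345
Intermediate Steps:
j(W, T) = -5 (j(W, T) = -2 - 3 = -5)
P(J) = J*(-2 + J)
H(B) = 11 - B² - B²*(-2 + B) (H(B) = 6 - ((B² + (B*(-2 + B))*B) - 5) = 6 - ((B² + B²*(-2 + B)) - 5) = 6 - (-5 + B² + B²*(-2 + B)) = 6 + (5 - B² - B²*(-2 + B)) = 11 - B² - B²*(-2 + B))
l(b) = -5*b
-27*l(H(-3)) = -(-135)*(11 + (-3)² - 1*(-3)³) = -(-135)*(11 + 9 - 1*(-27)) = -(-135)*(11 + 9 + 27) = -(-135)*47 = -27*(-235) = 6345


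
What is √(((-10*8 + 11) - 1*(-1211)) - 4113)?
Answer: I*√2971 ≈ 54.507*I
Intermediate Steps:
√(((-10*8 + 11) - 1*(-1211)) - 4113) = √(((-80 + 11) + 1211) - 4113) = √((-69 + 1211) - 4113) = √(1142 - 4113) = √(-2971) = I*√2971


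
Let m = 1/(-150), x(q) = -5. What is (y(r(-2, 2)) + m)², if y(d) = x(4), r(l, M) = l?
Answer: 564001/22500 ≈ 25.067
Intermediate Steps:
y(d) = -5
m = -1/150 ≈ -0.0066667
(y(r(-2, 2)) + m)² = (-5 - 1/150)² = (-751/150)² = 564001/22500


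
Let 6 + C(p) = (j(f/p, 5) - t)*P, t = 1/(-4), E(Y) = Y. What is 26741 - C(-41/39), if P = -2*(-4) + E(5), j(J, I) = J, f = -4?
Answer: 4377863/164 ≈ 26694.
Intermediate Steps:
t = -1/4 ≈ -0.25000
P = 13 (P = -2*(-4) + 5 = 8 + 5 = 13)
C(p) = -11/4 - 52/p (C(p) = -6 + (-4/p - 1*(-1/4))*13 = -6 + (-4/p + 1/4)*13 = -6 + (1/4 - 4/p)*13 = -6 + (13/4 - 52/p) = -11/4 - 52/p)
26741 - C(-41/39) = 26741 - (-11/4 - 52/((-41/39))) = 26741 - (-11/4 - 52/((-41*1/39))) = 26741 - (-11/4 - 52/(-41/39)) = 26741 - (-11/4 - 52*(-39/41)) = 26741 - (-11/4 + 2028/41) = 26741 - 1*7661/164 = 26741 - 7661/164 = 4377863/164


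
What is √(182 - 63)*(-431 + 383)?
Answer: -48*√119 ≈ -523.62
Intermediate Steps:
√(182 - 63)*(-431 + 383) = √119*(-48) = -48*√119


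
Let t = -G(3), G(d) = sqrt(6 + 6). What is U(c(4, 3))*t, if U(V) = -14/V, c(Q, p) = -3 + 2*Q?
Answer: 28*sqrt(3)/5 ≈ 9.6995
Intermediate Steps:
G(d) = 2*sqrt(3) (G(d) = sqrt(12) = 2*sqrt(3))
t = -2*sqrt(3) ≈ -3.4641
U(c(4, 3))*t = (-14/(-3 + 2*4))*(-2*sqrt(3)) = (-14/(-3 + 8))*(-2*sqrt(3)) = (-14/5)*(-2*sqrt(3)) = (-14*1/5)*(-2*sqrt(3)) = -(-28)*sqrt(3)/5 = 28*sqrt(3)/5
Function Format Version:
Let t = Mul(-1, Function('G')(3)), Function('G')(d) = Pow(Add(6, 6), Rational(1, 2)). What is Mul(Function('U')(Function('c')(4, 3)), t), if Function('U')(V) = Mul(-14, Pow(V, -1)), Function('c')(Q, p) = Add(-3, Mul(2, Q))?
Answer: Mul(Rational(28, 5), Pow(3, Rational(1, 2))) ≈ 9.6995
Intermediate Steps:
Function('G')(d) = Mul(2, Pow(3, Rational(1, 2))) (Function('G')(d) = Pow(12, Rational(1, 2)) = Mul(2, Pow(3, Rational(1, 2))))
t = Mul(-2, Pow(3, Rational(1, 2))) (t = Mul(-1, Mul(2, Pow(3, Rational(1, 2)))) = Mul(-2, Pow(3, Rational(1, 2))) ≈ -3.4641)
Mul(Function('U')(Function('c')(4, 3)), t) = Mul(Mul(-14, Pow(Add(-3, Mul(2, 4)), -1)), Mul(-2, Pow(3, Rational(1, 2)))) = Mul(Mul(-14, Pow(Add(-3, 8), -1)), Mul(-2, Pow(3, Rational(1, 2)))) = Mul(Mul(-14, Pow(5, -1)), Mul(-2, Pow(3, Rational(1, 2)))) = Mul(Mul(-14, Rational(1, 5)), Mul(-2, Pow(3, Rational(1, 2)))) = Mul(Rational(-14, 5), Mul(-2, Pow(3, Rational(1, 2)))) = Mul(Rational(28, 5), Pow(3, Rational(1, 2)))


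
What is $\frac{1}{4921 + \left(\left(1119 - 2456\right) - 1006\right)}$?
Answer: $\frac{1}{2578} \approx 0.0003879$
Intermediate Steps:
$\frac{1}{4921 + \left(\left(1119 - 2456\right) - 1006\right)} = \frac{1}{4921 - 2343} = \frac{1}{2578}$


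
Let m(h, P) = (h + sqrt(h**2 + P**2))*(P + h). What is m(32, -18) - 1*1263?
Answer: -815 + 28*sqrt(337) ≈ -300.99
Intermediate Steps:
m(h, P) = (P + h)*(h + sqrt(P**2 + h**2)) (m(h, P) = (h + sqrt(P**2 + h**2))*(P + h) = (P + h)*(h + sqrt(P**2 + h**2)))
m(32, -18) - 1*1263 = (32**2 - 18*32 - 18*sqrt((-18)**2 + 32**2) + 32*sqrt((-18)**2 + 32**2)) - 1*1263 = (1024 - 576 - 18*sqrt(324 + 1024) + 32*sqrt(324 + 1024)) - 1263 = (1024 - 576 - 36*sqrt(337) + 32*sqrt(1348)) - 1263 = (1024 - 576 - 36*sqrt(337) + 32*(2*sqrt(337))) - 1263 = (1024 - 576 - 36*sqrt(337) + 64*sqrt(337)) - 1263 = (448 + 28*sqrt(337)) - 1263 = -815 + 28*sqrt(337)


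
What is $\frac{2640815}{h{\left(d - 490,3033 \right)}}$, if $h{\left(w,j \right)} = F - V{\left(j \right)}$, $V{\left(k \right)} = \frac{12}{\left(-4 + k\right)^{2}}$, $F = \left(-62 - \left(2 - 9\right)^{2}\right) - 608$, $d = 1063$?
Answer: $- \frac{24229057735415}{6596710691} \approx -3672.9$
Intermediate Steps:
$F = -719$ ($F = \left(-62 - \left(-7\right)^{2}\right) - 608 = \left(-62 - 49\right) - 608 = -111 - 608 = -719$)
$V{\left(k \right)} = \frac{12}{\left(-4 + k\right)^{2}}$
$h{\left(w,j \right)} = -719 - \frac{12}{\left(-4 + j\right)^{2}}$
$\frac{2640815}{h{\left(d - 490,3033 \right)}} = \frac{2640815}{-719 - \frac{12}{\left(-4 + 3033\right)^{2}}} = \frac{2640815}{-719 - \frac{12}{9174841}} = \frac{2640815}{- \frac{6596710691}{9174841}} = 2640815 \left(- \frac{9174841}{6596710691}\right) = - \frac{24229057735415}{6596710691}$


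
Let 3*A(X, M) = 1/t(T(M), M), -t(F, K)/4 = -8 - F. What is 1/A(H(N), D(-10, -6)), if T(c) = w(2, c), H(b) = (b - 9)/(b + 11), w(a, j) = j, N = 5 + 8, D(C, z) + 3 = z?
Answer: -12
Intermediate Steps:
D(C, z) = -3 + z
N = 13
H(b) = (-9 + b)/(11 + b)
T(c) = c
t(F, K) = 32 + 4*F (t(F, K) = -4*(-8 - F) = 32 + 4*F)
A(X, M) = 1/(3*(32 + 4*M))
1/A(H(N), D(-10, -6)) = 1/(1/(12*(8 + (-3 - 6)))) = 1/(1/(12*(8 - 9))) = 1/((1/12)/(-1)) = 1/((1/12)*(-1)) = 1/(-1/12) = -12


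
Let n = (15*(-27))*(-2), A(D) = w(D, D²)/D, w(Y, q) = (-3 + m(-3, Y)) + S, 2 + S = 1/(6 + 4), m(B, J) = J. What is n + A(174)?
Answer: 1411091/1740 ≈ 810.97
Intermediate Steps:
S = -19/10 (S = -2 + 1/(6 + 4) = -2 + 1/10 = -2 + ⅒ = -19/10 ≈ -1.9000)
w(Y, q) = -49/10 + Y (w(Y, q) = (-3 + Y) - 19/10 = -49/10 + Y)
A(D) = (-49/10 + D)/D
n = 810 (n = -405*(-2) = 810)
n + A(174) = 810 + (-49/10 + 174)/174 = 810 + (1/174)*(1691/10) = 810 + 1691/1740 = 1411091/1740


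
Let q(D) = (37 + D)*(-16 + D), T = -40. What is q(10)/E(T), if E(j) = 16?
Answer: -141/8 ≈ -17.625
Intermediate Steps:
q(D) = (-16 + D)*(37 + D)
q(10)/E(T) = (-592 + 10² + 21*10)/16 = (-592 + 100 + 210)*(1/16) = -282*1/16 = -141/8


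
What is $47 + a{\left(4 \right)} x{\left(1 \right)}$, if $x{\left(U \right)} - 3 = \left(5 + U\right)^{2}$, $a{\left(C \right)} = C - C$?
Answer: $47$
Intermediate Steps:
$a{\left(C \right)} = 0$
$x{\left(U \right)} = 3 + \left(5 + U\right)^{2}$
$47 + a{\left(4 \right)} x{\left(1 \right)} = 47 + 0 \left(3 + \left(5 + 1\right)^{2}\right) = 47 + 0 \left(3 + 6^{2}\right) = 47 + 0 \left(3 + 36\right) = 47 + 0 \cdot 39 = 47 + 0 = 47$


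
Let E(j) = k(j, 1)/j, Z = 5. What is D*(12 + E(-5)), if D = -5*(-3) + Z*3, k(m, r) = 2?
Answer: 348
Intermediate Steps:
E(j) = 2/j
D = 30 (D = -5*(-3) + 5*3 = 15 + 15 = 30)
D*(12 + E(-5)) = 30*(12 + 2/(-5)) = 30*(12 + 2*(-1/5)) = 30*(12 - 2/5) = 30*(58/5) = 348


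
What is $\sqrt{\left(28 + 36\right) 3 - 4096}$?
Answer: $8 i \sqrt{61} \approx 62.482 i$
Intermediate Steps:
$\sqrt{\left(28 + 36\right) 3 - 4096} = \sqrt{64 \cdot 3 - 4096} = \sqrt{192 - 4096} = \sqrt{-3904} = 8 i \sqrt{61}$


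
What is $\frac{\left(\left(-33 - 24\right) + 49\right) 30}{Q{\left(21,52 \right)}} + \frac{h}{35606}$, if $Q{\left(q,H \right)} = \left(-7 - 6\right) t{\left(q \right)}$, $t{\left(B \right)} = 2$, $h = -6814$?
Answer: $\frac{2092069}{231439} \approx 9.0394$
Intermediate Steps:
$Q{\left(q,H \right)} = -26$ ($Q{\left(q,H \right)} = \left(-7 - 6\right) 2 = \left(-13\right) 2 = -26$)
$\frac{\left(\left(-33 - 24\right) + 49\right) 30}{Q{\left(21,52 \right)}} + \frac{h}{35606} = \frac{\left(\left(-33 - 24\right) + 49\right) 30}{-26} - \frac{6814}{35606} = \left(-57 + 49\right) 30 \left(- \frac{1}{26}\right) - \frac{3407}{17803} = \left(-8\right) 30 \left(- \frac{1}{26}\right) - \frac{3407}{17803} = \left(-240\right) \left(- \frac{1}{26}\right) - \frac{3407}{17803} = \frac{120}{13} - \frac{3407}{17803} = \frac{2092069}{231439}$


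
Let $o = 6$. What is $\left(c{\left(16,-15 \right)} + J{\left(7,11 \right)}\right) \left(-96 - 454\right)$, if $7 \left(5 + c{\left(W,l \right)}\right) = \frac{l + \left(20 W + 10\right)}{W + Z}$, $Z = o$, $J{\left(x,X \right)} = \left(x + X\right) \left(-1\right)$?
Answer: $11525$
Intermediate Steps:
$J{\left(x,X \right)} = - X - x$ ($J{\left(x,X \right)} = \left(X + x\right) \left(-1\right) = - X - x$)
$Z = 6$
$c{\left(W,l \right)} = -5 + \frac{10 + l + 20 W}{7 \left(6 + W\right)}$ ($c{\left(W,l \right)} = -5 + \frac{\left(l + \left(20 W + 10\right)\right) \frac{1}{W + 6}}{7} = -5 + \frac{\left(l + \left(10 + 20 W\right)\right) \frac{1}{6 + W}}{7} = -5 + \frac{\left(10 + l + 20 W\right) \frac{1}{6 + W}}{7} = -5 + \frac{\frac{1}{6 + W} \left(10 + l + 20 W\right)}{7} = -5 + \frac{10 + l + 20 W}{7 \left(6 + W\right)}$)
$\left(c{\left(16,-15 \right)} + J{\left(7,11 \right)}\right) \left(-96 - 454\right) = \left(\frac{-200 - 15 - 240}{7 \left(6 + 16\right)} - 18\right) \left(-96 - 454\right) = \left(\frac{-200 - 15 - 240}{7 \cdot 22} - 18\right) \left(-550\right) = \left(\frac{1}{7} \cdot \frac{1}{22} \left(-455\right) - 18\right) \left(-550\right) = \left(- \frac{65}{22} - 18\right) \left(-550\right) = \left(- \frac{461}{22}\right) \left(-550\right) = 11525$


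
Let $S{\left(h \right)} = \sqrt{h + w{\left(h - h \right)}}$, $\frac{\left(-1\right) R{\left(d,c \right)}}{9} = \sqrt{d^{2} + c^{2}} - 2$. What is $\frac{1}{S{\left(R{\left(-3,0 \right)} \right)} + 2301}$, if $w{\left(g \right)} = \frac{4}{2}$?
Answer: $\frac{2301}{5294608} - \frac{i \sqrt{7}}{5294608} \approx 0.00043459 - 4.9971 \cdot 10^{-7} i$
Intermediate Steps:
$w{\left(g \right)} = 2$ ($w{\left(g \right)} = 4 \cdot \frac{1}{2} = 2$)
$R{\left(d,c \right)} = 18 - 9 \sqrt{c^{2} + d^{2}}$ ($R{\left(d,c \right)} = - 9 \left(\sqrt{d^{2} + c^{2}} - 2\right) = - 9 \left(\sqrt{c^{2} + d^{2}} - 2\right) = - 9 \left(-2 + \sqrt{c^{2} + d^{2}}\right) = 18 - 9 \sqrt{c^{2} + d^{2}}$)
$S{\left(h \right)} = \sqrt{2 + h}$ ($S{\left(h \right)} = \sqrt{h + 2} = \sqrt{2 + h}$)
$\frac{1}{S{\left(R{\left(-3,0 \right)} \right)} + 2301} = \frac{1}{\sqrt{2 + \left(18 - 9 \sqrt{0^{2} + \left(-3\right)^{2}}\right)} + 2301} = \frac{1}{\sqrt{2 + \left(18 - 9 \sqrt{0 + 9}\right)} + 2301} = \frac{1}{\sqrt{2 + \left(18 - 9 \sqrt{9}\right)} + 2301} = \frac{1}{\sqrt{2 + \left(18 - 27\right)} + 2301} = \frac{1}{\sqrt{2 - 9} + 2301} = \frac{1}{\sqrt{-7} + 2301} = \frac{1}{i \sqrt{7} + 2301} = \frac{1}{2301 + i \sqrt{7}}$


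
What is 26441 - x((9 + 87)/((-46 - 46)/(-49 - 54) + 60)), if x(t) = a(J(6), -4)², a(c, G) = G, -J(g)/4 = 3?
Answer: 26425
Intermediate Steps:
J(g) = -12 (J(g) = -4*3 = -12)
x(t) = 16 (x(t) = (-4)² = 16)
26441 - x((9 + 87)/((-46 - 46)/(-49 - 54) + 60)) = 26441 - 1*16 = 26441 - 16 = 26425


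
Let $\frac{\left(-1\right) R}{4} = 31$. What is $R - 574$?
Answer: $-698$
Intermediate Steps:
$R = -124$ ($R = \left(-4\right) 31 = -124$)
$R - 574 = -124 - 574 = -698$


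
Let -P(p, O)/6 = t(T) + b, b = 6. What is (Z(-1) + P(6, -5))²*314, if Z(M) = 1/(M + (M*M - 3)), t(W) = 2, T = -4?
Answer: 6601850/9 ≈ 7.3354e+5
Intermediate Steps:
P(p, O) = -48 (P(p, O) = -6*(2 + 6) = -6*8 = -48)
Z(M) = 1/(-3 + M + M²) (Z(M) = 1/(M + (M² - 3)) = 1/(M + (-3 + M²)) = 1/(-3 + M + M²))
(Z(-1) + P(6, -5))²*314 = (1/(-3 - 1 + (-1)²) - 48)²*314 = (1/(-3 - 1 + 1) - 48)²*314 = (1/(-3) - 48)²*314 = (-⅓ - 48)²*314 = (-145/3)²*314 = (21025/9)*314 = 6601850/9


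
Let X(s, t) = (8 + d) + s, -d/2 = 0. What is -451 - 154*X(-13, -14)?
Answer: 319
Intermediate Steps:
d = 0 (d = -2*0 = 0)
X(s, t) = 8 + s (X(s, t) = (8 + 0) + s = 8 + s)
-451 - 154*X(-13, -14) = -451 - 154*(8 - 13) = -451 - 154*(-5) = -451 + 770 = 319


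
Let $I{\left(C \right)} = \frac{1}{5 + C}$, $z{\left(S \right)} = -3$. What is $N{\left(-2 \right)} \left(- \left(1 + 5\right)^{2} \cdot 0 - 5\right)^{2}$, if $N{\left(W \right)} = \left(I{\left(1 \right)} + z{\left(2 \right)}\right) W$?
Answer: $\frac{425}{3} \approx 141.67$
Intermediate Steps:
$N{\left(W \right)} = - \frac{17 W}{6}$ ($N{\left(W \right)} = \left(\frac{1}{5 + 1} - 3\right) W = \left(\frac{1}{6} - 3\right) W = - \frac{17 W}{6}$)
$N{\left(-2 \right)} \left(- \left(1 + 5\right)^{2} \cdot 0 - 5\right)^{2} = \left(- \frac{17}{6}\right) \left(-2\right) \left(- \left(1 + 5\right)^{2} \cdot 0 - 5\right)^{2} = \frac{17 \left(- 6^{2} \cdot 0 - 5\right)^{2}}{3} = \frac{17 \left(\left(-1\right) 36 \cdot 0 - 5\right)^{2}}{3} = \frac{17 \left(\left(-36\right) 0 - 5\right)^{2}}{3} = \frac{17 \left(0 - 5\right)^{2}}{3} = \frac{17 \left(-5\right)^{2}}{3} = \frac{17}{3} \cdot 25 = \frac{425}{3}$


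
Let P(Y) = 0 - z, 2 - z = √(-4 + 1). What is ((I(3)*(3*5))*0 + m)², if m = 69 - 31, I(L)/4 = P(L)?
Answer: 1444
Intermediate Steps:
z = 2 - I*√3 (z = 2 - √(-4 + 1) = 2 - √(-3) = 2 - I*√3 ≈ 2.0 - 1.732*I)
P(Y) = -2 + I*√3 (P(Y) = 0 - (2 - I*√3) = 0 + (-2 + I*√3) = -2 + I*√3)
I(L) = -8 + 4*I*√3 (I(L) = 4*(-2 + I*√3) = -8 + 4*I*√3)
m = 38
((I(3)*(3*5))*0 + m)² = (((-8 + 4*I*√3)*(3*5))*0 + 38)² = (((-8 + 4*I*√3)*15)*0 + 38)² = ((-120 + 60*I*√3)*0 + 38)² = (0 + 38)² = 38² = 1444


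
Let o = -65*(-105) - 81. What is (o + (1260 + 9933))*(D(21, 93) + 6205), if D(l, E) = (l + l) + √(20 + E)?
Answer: 112052439 + 17937*√113 ≈ 1.1224e+8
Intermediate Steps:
o = 6744 (o = 6825 - 81 = 6744)
D(l, E) = √(20 + E) + 2*l (D(l, E) = 2*l + √(20 + E) = √(20 + E) + 2*l)
(o + (1260 + 9933))*(D(21, 93) + 6205) = (6744 + (1260 + 9933))*((√(20 + 93) + 2*21) + 6205) = (6744 + 11193)*((√113 + 42) + 6205) = 17937*((42 + √113) + 6205) = 17937*(6247 + √113) = 112052439 + 17937*√113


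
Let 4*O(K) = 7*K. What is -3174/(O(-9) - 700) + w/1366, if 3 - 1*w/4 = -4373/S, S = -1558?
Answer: 6755857435/1523279191 ≈ 4.4351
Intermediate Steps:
O(K) = 7*K/4 (O(K) = (7*K)/4 = 7*K/4)
w = 602/779 (w = 12 - (-17492)/(-1558) = 12 - (-17492)*(-1)/1558 = 12 - 4*4373/1558 = 12 - 8746/779 = 602/779 ≈ 0.77279)
-3174/(O(-9) - 700) + w/1366 = -3174/((7/4)*(-9) - 700) + (602/779)/1366 = -3174/(-63/4 - 700) + (602/779)*(1/1366) = -3174/(-2863/4) + 301/532057 = -3174*(-4/2863) + 301/532057 = 12696/2863 + 301/532057 = 6755857435/1523279191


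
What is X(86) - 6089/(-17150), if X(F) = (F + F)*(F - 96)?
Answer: -29491911/17150 ≈ -1719.6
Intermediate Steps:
X(F) = 2*F*(-96 + F) (X(F) = (2*F)*(-96 + F) = 2*F*(-96 + F))
X(86) - 6089/(-17150) = 2*86*(-96 + 86) - 6089/(-17150) = 2*86*(-10) - 6089*(-1/17150) = -1720 + 6089/17150 = -29491911/17150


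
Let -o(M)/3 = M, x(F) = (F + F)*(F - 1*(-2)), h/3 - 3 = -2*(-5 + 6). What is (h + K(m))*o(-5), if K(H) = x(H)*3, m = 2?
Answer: 765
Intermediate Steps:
h = 3 (h = 9 + 3*(-2*(-5 + 6)) = 9 + 3*(-2*1) = 9 + 3*(-2) = 9 - 6 = 3)
x(F) = 2*F*(2 + F) (x(F) = (2*F)*(F + 2) = (2*F)*(2 + F) = 2*F*(2 + F))
o(M) = -3*M
K(H) = 6*H*(2 + H) (K(H) = (2*H*(2 + H))*3 = 6*H*(2 + H))
(h + K(m))*o(-5) = (3 + 6*2*(2 + 2))*(-3*(-5)) = (3 + 6*2*4)*15 = (3 + 48)*15 = 51*15 = 765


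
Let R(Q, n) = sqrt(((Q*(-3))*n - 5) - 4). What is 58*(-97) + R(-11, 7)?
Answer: -5626 + sqrt(222) ≈ -5611.1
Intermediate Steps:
R(Q, n) = sqrt(-9 - 3*Q*n) (R(Q, n) = sqrt(((-3*Q)*n - 5) - 4) = sqrt((-3*Q*n - 5) - 4) = sqrt((-5 - 3*Q*n) - 4) = sqrt(-9 - 3*Q*n))
58*(-97) + R(-11, 7) = 58*(-97) + sqrt(-9 - 3*(-11)*7) = -5626 + sqrt(-9 + 231) = -5626 + sqrt(222)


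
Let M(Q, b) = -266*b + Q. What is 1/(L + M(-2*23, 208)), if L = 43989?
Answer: -1/11385 ≈ -8.7835e-5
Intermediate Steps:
M(Q, b) = Q - 266*b
1/(L + M(-2*23, 208)) = 1/(43989 + (-2*23 - 266*208)) = 1/(43989 + (-46 - 55328)) = 1/(43989 - 55374) = 1/(-11385) = -1/11385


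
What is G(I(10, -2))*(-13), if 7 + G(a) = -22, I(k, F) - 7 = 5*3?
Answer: 377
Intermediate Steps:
I(k, F) = 22 (I(k, F) = 7 + 5*3 = 7 + 15 = 22)
G(a) = -29 (G(a) = -7 - 22 = -29)
G(I(10, -2))*(-13) = -29*(-13) = 377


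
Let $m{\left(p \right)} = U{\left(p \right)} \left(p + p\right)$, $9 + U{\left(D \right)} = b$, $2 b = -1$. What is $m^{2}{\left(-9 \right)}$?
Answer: $29241$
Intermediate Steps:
$b = - \frac{1}{2}$ ($b = \frac{1}{2} \left(-1\right) = - \frac{1}{2} \approx -0.5$)
$U{\left(D \right)} = - \frac{19}{2}$ ($U{\left(D \right)} = -9 - \frac{1}{2} = - \frac{19}{2}$)
$m{\left(p \right)} = - 19 p$ ($m{\left(p \right)} = - \frac{19 \left(p + p\right)}{2} = - \frac{19 \cdot 2 p}{2} = - 19 p$)
$m^{2}{\left(-9 \right)} = \left(\left(-19\right) \left(-9\right)\right)^{2} = 171^{2} = 29241$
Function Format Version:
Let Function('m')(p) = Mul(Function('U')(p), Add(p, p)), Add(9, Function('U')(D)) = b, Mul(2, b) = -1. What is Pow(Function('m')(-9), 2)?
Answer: 29241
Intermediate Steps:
b = Rational(-1, 2) (b = Mul(Rational(1, 2), -1) = Rational(-1, 2) ≈ -0.50000)
Function('U')(D) = Rational(-19, 2) (Function('U')(D) = Add(-9, Rational(-1, 2)) = Rational(-19, 2))
Function('m')(p) = Mul(-19, p) (Function('m')(p) = Mul(Rational(-19, 2), Add(p, p)) = Mul(Rational(-19, 2), Mul(2, p)) = Mul(-19, p))
Pow(Function('m')(-9), 2) = Pow(Mul(-19, -9), 2) = Pow(171, 2) = 29241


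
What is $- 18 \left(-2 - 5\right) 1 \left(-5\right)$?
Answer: $-630$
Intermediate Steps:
$- 18 \left(-2 - 5\right) 1 \left(-5\right) = - 18 \left(\left(-7\right) \left(-5\right)\right) = \left(-18\right) 35 = -630$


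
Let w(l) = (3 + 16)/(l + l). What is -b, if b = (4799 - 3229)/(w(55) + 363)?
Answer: -172700/39949 ≈ -4.3230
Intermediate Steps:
w(l) = 19/(2*l) (w(l) = 19/((2*l)) = 19*(1/(2*l)) = 19/(2*l))
b = 172700/39949 (b = (4799 - 3229)/((19/2)/55 + 363) = 1570/((19/2)*(1/55) + 363) = 1570/(19/110 + 363) = 1570/(39949/110) = 1570*(110/39949) = 172700/39949 ≈ 4.3230)
-b = -1*172700/39949 = -172700/39949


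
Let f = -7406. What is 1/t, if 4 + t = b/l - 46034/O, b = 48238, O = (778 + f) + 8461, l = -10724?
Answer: -9828546/330358619 ≈ -0.029751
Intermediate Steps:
O = 1833 (O = (778 - 7406) + 8461 = -6628 + 8461 = 1833)
t = -330358619/9828546 (t = -4 + (48238/(-10724) - 46034/1833) = -4 + (48238*(-1/10724) - 46034*1/1833) = -4 + (-24119/5362 - 46034/1833) = -4 - 291044435/9828546 = -330358619/9828546 ≈ -33.612)
1/t = 1/(-330358619/9828546) = -9828546/330358619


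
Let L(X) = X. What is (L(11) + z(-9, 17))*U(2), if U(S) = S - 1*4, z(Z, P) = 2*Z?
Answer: 14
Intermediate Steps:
U(S) = -4 + S (U(S) = S - 4 = -4 + S)
(L(11) + z(-9, 17))*U(2) = (11 + 2*(-9))*(-4 + 2) = (11 - 18)*(-2) = -7*(-2) = 14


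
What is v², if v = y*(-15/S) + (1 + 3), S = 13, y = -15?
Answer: 76729/169 ≈ 454.02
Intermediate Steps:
v = 277/13 (v = -(-225)/13 + (1 + 3) = -(-225)/13 + 4 = -15*(-15/13) + 4 = 225/13 + 4 = 277/13 ≈ 21.308)
v² = (277/13)² = 76729/169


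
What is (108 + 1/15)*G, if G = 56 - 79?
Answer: -37283/15 ≈ -2485.5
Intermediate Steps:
G = -23
(108 + 1/15)*G = (108 + 1/15)*(-23) = (1621/15)*(-23) = -37283/15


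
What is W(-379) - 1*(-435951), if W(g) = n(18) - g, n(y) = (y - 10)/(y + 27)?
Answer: 19634858/45 ≈ 4.3633e+5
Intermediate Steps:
n(y) = (-10 + y)/(27 + y)
W(g) = 8/45 - g (W(g) = (-10 + 18)/(27 + 18) - g = 8/45 - g)
W(-379) - 1*(-435951) = (8/45 - 1*(-379)) - 1*(-435951) = (8/45 + 379) + 435951 = 17063/45 + 435951 = 19634858/45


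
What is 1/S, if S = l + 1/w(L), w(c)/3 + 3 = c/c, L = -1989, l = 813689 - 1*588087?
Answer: 6/1353611 ≈ 4.4326e-6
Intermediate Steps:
l = 225602 (l = 813689 - 588087 = 225602)
w(c) = -6 (w(c) = -9 + 3*(c/c) = -9 + 3*1 = -9 + 3 = -6)
S = 1353611/6 (S = 225602 + 1/(-6) = 225602 - 1/6 = 1353611/6 ≈ 2.2560e+5)
1/S = 1/(1353611/6) = 6/1353611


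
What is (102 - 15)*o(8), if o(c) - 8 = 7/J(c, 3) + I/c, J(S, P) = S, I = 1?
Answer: 783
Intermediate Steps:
o(c) = 8 + 8/c (o(c) = 8 + (7/c + 1/c) = 8 + 8/c)
(102 - 15)*o(8) = (102 - 15)*(8 + 8/8) = 87*(8 + 8*(1/8)) = 87*(8 + 1) = 87*9 = 783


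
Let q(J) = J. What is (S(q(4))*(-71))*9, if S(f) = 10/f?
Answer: -3195/2 ≈ -1597.5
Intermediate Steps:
(S(q(4))*(-71))*9 = ((10/4)*(-71))*9 = ((10*(1/4))*(-71))*9 = ((5/2)*(-71))*9 = -355/2*9 = -3195/2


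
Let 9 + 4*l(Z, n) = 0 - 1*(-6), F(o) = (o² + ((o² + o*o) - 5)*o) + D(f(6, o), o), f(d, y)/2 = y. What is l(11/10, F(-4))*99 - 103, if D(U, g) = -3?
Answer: -709/4 ≈ -177.25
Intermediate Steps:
f(d, y) = 2*y
F(o) = -3 + o² + o*(-5 + 2*o²) (F(o) = (o² + ((o² + o*o) - 5)*o) - 3 = (o² + ((o² + o²) - 5)*o) - 3 = (o² + (2*o² - 5)*o) - 3 = (o² + (-5 + 2*o²)*o) - 3 = (o² + o*(-5 + 2*o²)) - 3 = -3 + o² + o*(-5 + 2*o²))
l(Z, n) = -¾ (l(Z, n) = -9/4 + (0 - 1*(-6))/4 = -9/4 + (0 + 6)/4 = -9/4 + (¼)*6 = -9/4 + 3/2 = -¾)
l(11/10, F(-4))*99 - 103 = -¾*99 - 103 = -297/4 - 103 = -709/4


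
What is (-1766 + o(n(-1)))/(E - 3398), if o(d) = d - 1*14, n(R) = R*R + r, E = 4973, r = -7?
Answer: -1786/1575 ≈ -1.1340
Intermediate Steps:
n(R) = -7 + R**2 (n(R) = R*R - 7 = R**2 - 7 = -7 + R**2)
o(d) = -14 + d (o(d) = d - 14 = -14 + d)
(-1766 + o(n(-1)))/(E - 3398) = (-1766 + (-14 + (-7 + (-1)**2)))/(4973 - 3398) = (-1766 + (-14 + (-7 + 1)))/1575 = (-1766 + (-14 - 6))*(1/1575) = (-1766 - 20)*(1/1575) = -1786*1/1575 = -1786/1575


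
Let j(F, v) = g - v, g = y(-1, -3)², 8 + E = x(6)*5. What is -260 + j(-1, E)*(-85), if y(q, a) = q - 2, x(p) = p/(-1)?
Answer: -4255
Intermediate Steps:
x(p) = -p (x(p) = p*(-1) = -p)
y(q, a) = -2 + q
E = -38 (E = -8 - 1*6*5 = -8 - 6*5 = -8 - 30 = -38)
g = 9 (g = (-2 - 1)² = (-3)² = 9)
j(F, v) = 9 - v
-260 + j(-1, E)*(-85) = -260 + (9 - 1*(-38))*(-85) = -260 + (9 + 38)*(-85) = -260 + 47*(-85) = -260 - 3995 = -4255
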